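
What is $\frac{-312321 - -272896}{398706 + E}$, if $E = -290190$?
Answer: $- \frac{39425}{108516} \approx -0.36331$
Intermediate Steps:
$\frac{-312321 - -272896}{398706 + E} = \frac{-312321 - -272896}{398706 - 290190} = \frac{-312321 + 272896}{108516} = \left(-39425\right) \frac{1}{108516} = - \frac{39425}{108516}$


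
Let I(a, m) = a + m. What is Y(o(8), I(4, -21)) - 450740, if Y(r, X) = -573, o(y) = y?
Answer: -451313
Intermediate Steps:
Y(o(8), I(4, -21)) - 450740 = -573 - 450740 = -451313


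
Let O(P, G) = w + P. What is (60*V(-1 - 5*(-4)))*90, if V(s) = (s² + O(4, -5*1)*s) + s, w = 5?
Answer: 2975400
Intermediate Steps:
O(P, G) = 5 + P
V(s) = s² + 10*s (V(s) = (s² + (5 + 4)*s) + s = (s² + 9*s) + s = s² + 10*s)
(60*V(-1 - 5*(-4)))*90 = (60*((-1 - 5*(-4))*(10 + (-1 - 5*(-4)))))*90 = (60*((-1 + 20)*(10 + (-1 + 20))))*90 = (60*(19*(10 + 19)))*90 = (60*(19*29))*90 = (60*551)*90 = 33060*90 = 2975400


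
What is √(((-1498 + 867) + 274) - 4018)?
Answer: 25*I*√7 ≈ 66.144*I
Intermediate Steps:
√(((-1498 + 867) + 274) - 4018) = √((-631 + 274) - 4018) = √(-357 - 4018) = √(-4375) = 25*I*√7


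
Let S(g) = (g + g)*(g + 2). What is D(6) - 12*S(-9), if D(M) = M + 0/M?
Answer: -1506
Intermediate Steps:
D(M) = M (D(M) = M + 0 = M)
S(g) = 2*g*(2 + g) (S(g) = (2*g)*(2 + g) = 2*g*(2 + g))
D(6) - 12*S(-9) = 6 - 24*(-9)*(2 - 9) = 6 - 24*(-9)*(-7) = 6 - 12*126 = 6 - 1512 = -1506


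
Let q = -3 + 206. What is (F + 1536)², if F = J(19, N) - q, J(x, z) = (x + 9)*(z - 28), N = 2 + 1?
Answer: 400689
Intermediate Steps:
q = 203
N = 3
J(x, z) = (-28 + z)*(9 + x) (J(x, z) = (9 + x)*(-28 + z) = (-28 + z)*(9 + x))
F = -903 (F = (-252 - 28*19 + 9*3 + 19*3) - 1*203 = (-252 - 532 + 27 + 57) - 203 = -700 - 203 = -903)
(F + 1536)² = (-903 + 1536)² = 633² = 400689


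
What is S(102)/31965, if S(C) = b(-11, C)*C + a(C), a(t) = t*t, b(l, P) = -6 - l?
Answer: 3638/10655 ≈ 0.34144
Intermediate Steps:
a(t) = t²
S(C) = C² + 5*C (S(C) = (-6 - 1*(-11))*C + C² = (-6 + 11)*C + C² = 5*C + C² = C² + 5*C)
S(102)/31965 = (102*(5 + 102))/31965 = (102*107)*(1/31965) = 10914*(1/31965) = 3638/10655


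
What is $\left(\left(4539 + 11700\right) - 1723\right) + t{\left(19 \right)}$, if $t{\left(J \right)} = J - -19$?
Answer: $14554$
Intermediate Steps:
$t{\left(J \right)} = 19 + J$ ($t{\left(J \right)} = J + 19 = 19 + J$)
$\left(\left(4539 + 11700\right) - 1723\right) + t{\left(19 \right)} = \left(\left(4539 + 11700\right) - 1723\right) + \left(19 + 19\right) = \left(16239 - 1723\right) + 38 = 14516 + 38 = 14554$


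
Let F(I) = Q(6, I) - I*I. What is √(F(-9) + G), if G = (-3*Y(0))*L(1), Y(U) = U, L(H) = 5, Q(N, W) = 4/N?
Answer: I*√723/3 ≈ 8.9629*I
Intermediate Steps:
F(I) = ⅔ - I² (F(I) = 4/6 - I*I = 4*(⅙) - I² = ⅔ - I²)
G = 0 (G = -3*0*5 = 0*5 = 0)
√(F(-9) + G) = √((⅔ - 1*(-9)²) + 0) = √((⅔ - 1*81) + 0) = √((⅔ - 81) + 0) = √(-241/3 + 0) = √(-241/3) = I*√723/3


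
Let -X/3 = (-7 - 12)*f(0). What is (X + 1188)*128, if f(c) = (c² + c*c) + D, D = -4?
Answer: 122880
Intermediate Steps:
f(c) = -4 + 2*c² (f(c) = (c² + c*c) - 4 = (c² + c²) - 4 = 2*c² - 4 = -4 + 2*c²)
X = -228 (X = -3*(-7 - 12)*(-4 + 2*0²) = -(-57)*(-4 + 2*0) = -(-57)*(-4 + 0) = -(-57)*(-4) = -3*76 = -228)
(X + 1188)*128 = (-228 + 1188)*128 = 960*128 = 122880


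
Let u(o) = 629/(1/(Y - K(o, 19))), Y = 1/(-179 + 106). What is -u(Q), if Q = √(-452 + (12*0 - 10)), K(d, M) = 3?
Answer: 138380/73 ≈ 1895.6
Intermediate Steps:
Y = -1/73 (Y = 1/(-73) = -1/73 ≈ -0.013699)
Q = I*√462 (Q = √(-452 + (0 - 10)) = √(-452 - 10) = √(-462) = I*√462 ≈ 21.494*I)
u(o) = -138380/73 (u(o) = 629/(1/(-1/73 - 1*3)) = 629/(1/(-1/73 - 3)) = 629/(1/(-220/73)) = 629/(-73/220) = 629*(-220/73) = -138380/73)
-u(Q) = -1*(-138380/73) = 138380/73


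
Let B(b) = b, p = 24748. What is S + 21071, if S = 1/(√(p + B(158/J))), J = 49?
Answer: 21071 + 7*√1212810/1212810 ≈ 21071.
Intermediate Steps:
S = 7*√1212810/1212810 (S = 1/(√(24748 + 158/49)) = 1/(√(1212810/49)) = 1/(√1212810/7) = 7*√1212810/1212810 ≈ 0.0063563)
S + 21071 = 7*√1212810/1212810 + 21071 = 21071 + 7*√1212810/1212810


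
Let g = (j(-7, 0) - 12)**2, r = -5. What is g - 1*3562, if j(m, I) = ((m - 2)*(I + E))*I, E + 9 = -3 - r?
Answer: -3418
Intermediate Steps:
E = -7 (E = -9 + (-3 - 1*(-5)) = -9 + (-3 + 5) = -9 + 2 = -7)
j(m, I) = I*(-7 + I)*(-2 + m) (j(m, I) = ((m - 2)*(I - 7))*I = ((-2 + m)*(-7 + I))*I = ((-7 + I)*(-2 + m))*I = I*(-7 + I)*(-2 + m))
g = 144 (g = (0*(14 - 7*(-7) - 2*0 + 0*(-7)) - 12)**2 = (0*(14 + 49 + 0 + 0) - 12)**2 = (0*63 - 12)**2 = (0 - 12)**2 = (-12)**2 = 144)
g - 1*3562 = 144 - 1*3562 = 144 - 3562 = -3418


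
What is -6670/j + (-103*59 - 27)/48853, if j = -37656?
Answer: 6856949/131400612 ≈ 0.052184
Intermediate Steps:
-6670/j + (-103*59 - 27)/48853 = -6670/(-37656) + (-103*59 - 27)/48853 = -6670*(-1/37656) + (-6077 - 27)*(1/48853) = 3335/18828 - 6104*1/48853 = 3335/18828 - 872/6979 = 6856949/131400612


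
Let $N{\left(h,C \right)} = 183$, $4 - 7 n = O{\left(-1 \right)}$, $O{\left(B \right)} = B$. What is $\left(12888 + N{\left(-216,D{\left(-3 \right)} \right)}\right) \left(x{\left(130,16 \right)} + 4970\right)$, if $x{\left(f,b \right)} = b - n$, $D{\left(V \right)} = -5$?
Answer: $\frac{456138687}{7} \approx 6.5163 \cdot 10^{7}$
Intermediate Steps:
$n = \frac{5}{7}$ ($n = \frac{4}{7} - - \frac{1}{7} = \frac{4}{7} + \frac{1}{7} = \frac{5}{7} \approx 0.71429$)
$x{\left(f,b \right)} = - \frac{5}{7} + b$ ($x{\left(f,b \right)} = b - \frac{5}{7} = - \frac{5}{7} + b$)
$\left(12888 + N{\left(-216,D{\left(-3 \right)} \right)}\right) \left(x{\left(130,16 \right)} + 4970\right) = \left(12888 + 183\right) \left(\left(- \frac{5}{7} + 16\right) + 4970\right) = 13071 \left(\frac{107}{7} + 4970\right) = 13071 \cdot \frac{34897}{7} = \frac{456138687}{7}$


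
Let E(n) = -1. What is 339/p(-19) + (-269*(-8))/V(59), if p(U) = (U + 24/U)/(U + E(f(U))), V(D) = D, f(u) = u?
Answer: 1685780/4543 ≈ 371.07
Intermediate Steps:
p(U) = (U + 24/U)/(-1 + U) (p(U) = (U + 24/U)/(U - 1) = (U + 24/U)/(-1 + U))
339/p(-19) + (-269*(-8))/V(59) = 339/(((24 + (-19)**2)/((-19)*(-1 - 19)))) - 269*(-8)/59 = 339/((-1/19*(24 + 361)/(-20))) + 2152*(1/59) = 339/((-1/19*(-1/20)*385)) + 2152/59 = 339/(77/76) + 2152/59 = 339*(76/77) + 2152/59 = 25764/77 + 2152/59 = 1685780/4543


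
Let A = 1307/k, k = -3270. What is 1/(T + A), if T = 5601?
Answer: 3270/18313963 ≈ 0.00017855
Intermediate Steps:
A = -1307/3270 (A = 1307/(-3270) = 1307*(-1/3270) = -1307/3270 ≈ -0.39969)
1/(T + A) = 1/(5601 - 1307/3270) = 1/(18313963/3270) = 3270/18313963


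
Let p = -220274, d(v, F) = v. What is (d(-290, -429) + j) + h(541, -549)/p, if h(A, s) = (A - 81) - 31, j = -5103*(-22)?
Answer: 24665400995/220274 ≈ 1.1198e+5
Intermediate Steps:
j = 112266
h(A, s) = -112 + A (h(A, s) = (-81 + A) - 31 = -112 + A)
(d(-290, -429) + j) + h(541, -549)/p = (-290 + 112266) + (-112 + 541)/(-220274) = 111976 + 429*(-1/220274) = 111976 - 429/220274 = 24665400995/220274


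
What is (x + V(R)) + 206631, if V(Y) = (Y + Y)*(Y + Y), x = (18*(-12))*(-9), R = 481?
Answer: 1134019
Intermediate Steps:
x = 1944 (x = -216*(-9) = 1944)
V(Y) = 4*Y**2 (V(Y) = (2*Y)*(2*Y) = 4*Y**2)
(x + V(R)) + 206631 = (1944 + 4*481**2) + 206631 = (1944 + 4*231361) + 206631 = (1944 + 925444) + 206631 = 927388 + 206631 = 1134019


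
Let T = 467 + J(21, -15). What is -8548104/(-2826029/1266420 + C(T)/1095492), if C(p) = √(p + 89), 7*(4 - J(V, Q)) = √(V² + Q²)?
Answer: 8548104/(2826029/1266420 - √(560 - 3*√74/7)/1095492) ≈ 3.8307e+6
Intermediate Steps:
J(V, Q) = 4 - √(Q² + V²)/7 (J(V, Q) = 4 - √(V² + Q²)/7 = 4 - √(Q² + V²)/7)
T = 471 - 3*√74/7 (T = 467 + (4 - √((-15)² + 21²)/7) = 467 + (4 - √(225 + 441)/7) = 467 + (4 - 3*√74/7) = 471 - 3*√74/7 ≈ 467.31)
C(p) = √(89 + p)
-8548104/(-2826029/1266420 + C(T)/1095492) = -8548104/(-2826029/1266420 + √(89 + (471 - 3*√74/7))/1095492) = -8548104/(-2826029*1/1266420 + √(560 - 3*√74/7)*(1/1095492)) = -8548104/(-2826029/1266420 + √(560 - 3*√74/7)/1095492)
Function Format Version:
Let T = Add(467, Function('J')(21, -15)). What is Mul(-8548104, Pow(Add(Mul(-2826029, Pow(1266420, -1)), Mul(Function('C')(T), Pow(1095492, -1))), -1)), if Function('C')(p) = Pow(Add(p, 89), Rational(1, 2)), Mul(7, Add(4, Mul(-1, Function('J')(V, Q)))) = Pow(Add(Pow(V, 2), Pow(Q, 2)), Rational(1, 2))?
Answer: Mul(8548104, Pow(Add(Rational(2826029, 1266420), Mul(Rational(-1, 1095492), Pow(Add(560, Mul(Rational(-3, 7), Pow(74, Rational(1, 2)))), Rational(1, 2)))), -1)) ≈ 3.8307e+6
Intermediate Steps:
Function('J')(V, Q) = Add(4, Mul(Rational(-1, 7), Pow(Add(Pow(Q, 2), Pow(V, 2)), Rational(1, 2)))) (Function('J')(V, Q) = Add(4, Mul(Rational(-1, 7), Pow(Add(Pow(V, 2), Pow(Q, 2)), Rational(1, 2)))) = Add(4, Mul(Rational(-1, 7), Pow(Add(Pow(Q, 2), Pow(V, 2)), Rational(1, 2)))))
T = Add(471, Mul(Rational(-3, 7), Pow(74, Rational(1, 2)))) (T = Add(467, Add(4, Mul(Rational(-1, 7), Pow(Add(Pow(-15, 2), Pow(21, 2)), Rational(1, 2))))) = Add(467, Add(4, Mul(Rational(-1, 7), Pow(Add(225, 441), Rational(1, 2))))) = Add(467, Add(4, Mul(Rational(-1, 7), Pow(666, Rational(1, 2))))) = Add(467, Add(4, Mul(Rational(-1, 7), Mul(3, Pow(74, Rational(1, 2)))))) = Add(467, Add(4, Mul(Rational(-3, 7), Pow(74, Rational(1, 2))))) = Add(471, Mul(Rational(-3, 7), Pow(74, Rational(1, 2)))) ≈ 467.31)
Function('C')(p) = Pow(Add(89, p), Rational(1, 2))
Mul(-8548104, Pow(Add(Mul(-2826029, Pow(1266420, -1)), Mul(Function('C')(T), Pow(1095492, -1))), -1)) = Mul(-8548104, Pow(Add(Mul(-2826029, Pow(1266420, -1)), Mul(Pow(Add(89, Add(471, Mul(Rational(-3, 7), Pow(74, Rational(1, 2))))), Rational(1, 2)), Pow(1095492, -1))), -1)) = Mul(-8548104, Pow(Add(Mul(-2826029, Rational(1, 1266420)), Mul(Pow(Add(560, Mul(Rational(-3, 7), Pow(74, Rational(1, 2)))), Rational(1, 2)), Rational(1, 1095492))), -1)) = Mul(-8548104, Pow(Add(Rational(-2826029, 1266420), Mul(Rational(1, 1095492), Pow(Add(560, Mul(Rational(-3, 7), Pow(74, Rational(1, 2)))), Rational(1, 2)))), -1))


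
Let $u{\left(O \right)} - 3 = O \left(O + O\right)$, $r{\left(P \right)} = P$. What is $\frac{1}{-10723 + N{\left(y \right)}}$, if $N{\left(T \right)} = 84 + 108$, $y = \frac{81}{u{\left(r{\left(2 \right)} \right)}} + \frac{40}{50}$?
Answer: $- \frac{1}{10531} \approx -9.4958 \cdot 10^{-5}$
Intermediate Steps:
$u{\left(O \right)} = 3 + 2 O^{2}$ ($u{\left(O \right)} = 3 + O \left(O + O\right) = 3 + O 2 O = 3 + 2 O^{2}$)
$y = \frac{449}{55}$ ($y = \frac{81}{3 + 2 \cdot 2^{2}} + \frac{40}{50} = \frac{81}{3 + 2 \cdot 4} + 40 \cdot \frac{1}{50} = \frac{81}{3 + 8} + \frac{4}{5} = \frac{81}{11} + \frac{4}{5} = \frac{449}{55} \approx 8.1636$)
$N{\left(T \right)} = 192$
$\frac{1}{-10723 + N{\left(y \right)}} = \frac{1}{-10723 + 192} = \frac{1}{-10531} = - \frac{1}{10531}$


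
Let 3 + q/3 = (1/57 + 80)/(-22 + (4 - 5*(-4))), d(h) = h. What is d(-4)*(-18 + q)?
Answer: -7070/19 ≈ -372.11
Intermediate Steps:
q = 4219/38 (q = -9 + 3*((1/57 + 80)/(-22 + (4 - 5*(-4)))) = -9 + 3*((1/57 + 80)/(-22 + (4 + 20))) = -9 + 3*(4561/(57*(-22 + 24))) = -9 + 3*((4561/57)/2) = -9 + 3*((4561/57)*(½)) = -9 + 3*(4561/114) = -9 + 4561/38 = 4219/38 ≈ 111.03)
d(-4)*(-18 + q) = -4*(-18 + 4219/38) = -4*3535/38 = -7070/19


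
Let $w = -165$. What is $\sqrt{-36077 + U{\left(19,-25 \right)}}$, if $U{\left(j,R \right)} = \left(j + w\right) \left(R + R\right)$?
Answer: $i \sqrt{28777} \approx 169.64 i$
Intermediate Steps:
$U{\left(j,R \right)} = 2 R \left(-165 + j\right)$ ($U{\left(j,R \right)} = \left(j - 165\right) \left(R + R\right) = \left(-165 + j\right) 2 R = 2 R \left(-165 + j\right)$)
$\sqrt{-36077 + U{\left(19,-25 \right)}} = \sqrt{-36077 + 2 \left(-25\right) \left(-165 + 19\right)} = \sqrt{-36077 + 2 \left(-25\right) \left(-146\right)} = \sqrt{-36077 + 7300} = \sqrt{-28777} = i \sqrt{28777}$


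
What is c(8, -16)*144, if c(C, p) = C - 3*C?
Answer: -2304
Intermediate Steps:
c(C, p) = -2*C
c(8, -16)*144 = -2*8*144 = -16*144 = -2304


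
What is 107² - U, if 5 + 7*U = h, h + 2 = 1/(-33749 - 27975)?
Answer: 4947178601/432068 ≈ 11450.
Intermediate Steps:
h = -123449/61724 (h = -2 + 1/(-33749 - 27975) = -2 + 1/(-61724) = -2 - 1/61724 = -123449/61724 ≈ -2.0000)
U = -432069/432068 (U = -5/7 + (⅐)*(-123449/61724) = -5/7 - 123449/432068 = -432069/432068 ≈ -1.0000)
107² - U = 107² - 1*(-432069/432068) = 11449 + 432069/432068 = 4947178601/432068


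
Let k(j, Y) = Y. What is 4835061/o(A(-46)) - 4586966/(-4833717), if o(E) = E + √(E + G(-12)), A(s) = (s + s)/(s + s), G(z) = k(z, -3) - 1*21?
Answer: 7790475546307/38669736 - 1611687*I*√23/8 ≈ 2.0146e+5 - 9.6617e+5*I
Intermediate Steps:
G(z) = -24 (G(z) = -3 - 1*21 = -3 - 21 = -24)
A(s) = 1 (A(s) = (2*s)/((2*s)) = (2*s)*(1/(2*s)) = 1)
o(E) = E + √(-24 + E) (o(E) = E + √(E - 24) = E + √(-24 + E))
4835061/o(A(-46)) - 4586966/(-4833717) = 4835061/(1 + √(-24 + 1)) - 4586966/(-4833717) = 4835061/(1 + √(-23)) - 4586966*(-1/4833717) = 4835061/(1 + I*√23) + 4586966/4833717 = 4586966/4833717 + 4835061/(1 + I*√23)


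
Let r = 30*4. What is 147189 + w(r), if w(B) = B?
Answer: 147309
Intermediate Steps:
r = 120
147189 + w(r) = 147189 + 120 = 147309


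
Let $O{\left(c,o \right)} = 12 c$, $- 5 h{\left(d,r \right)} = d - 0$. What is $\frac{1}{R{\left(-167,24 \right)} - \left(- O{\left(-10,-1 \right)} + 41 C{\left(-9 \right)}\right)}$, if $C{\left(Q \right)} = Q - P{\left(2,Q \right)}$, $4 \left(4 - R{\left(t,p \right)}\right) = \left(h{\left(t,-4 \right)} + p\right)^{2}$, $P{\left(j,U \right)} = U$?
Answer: $- \frac{100}{93969} \approx -0.0010642$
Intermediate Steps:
$h{\left(d,r \right)} = - \frac{d}{5}$ ($h{\left(d,r \right)} = - \frac{d - 0}{5} = - \frac{d + 0}{5} = - \frac{d}{5}$)
$R{\left(t,p \right)} = 4 - \frac{\left(p - \frac{t}{5}\right)^{2}}{4}$ ($R{\left(t,p \right)} = 4 - \frac{\left(- \frac{t}{5} + p\right)^{2}}{4} = 4 - \frac{\left(p - \frac{t}{5}\right)^{2}}{4}$)
$C{\left(Q \right)} = 0$ ($C{\left(Q \right)} = Q - Q = 0$)
$\frac{1}{R{\left(-167,24 \right)} - \left(- O{\left(-10,-1 \right)} + 41 C{\left(-9 \right)}\right)} = \frac{1}{\left(4 - \frac{\left(\left(-1\right) \left(-167\right) + 5 \cdot 24\right)^{2}}{100}\right) + \left(\left(-41\right) 0 + 12 \left(-10\right)\right)} = \frac{1}{\left(4 - \frac{\left(167 + 120\right)^{2}}{100}\right) + \left(0 - 120\right)} = \frac{1}{\left(4 - \frac{287^{2}}{100}\right) - 120} = \frac{1}{\left(4 - \frac{82369}{100}\right) - 120} = \frac{1}{- \frac{81969}{100} - 120} = \frac{1}{- \frac{93969}{100}} = - \frac{100}{93969}$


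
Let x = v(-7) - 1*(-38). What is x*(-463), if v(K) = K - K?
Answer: -17594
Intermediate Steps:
v(K) = 0
x = 38 (x = 0 - 1*(-38) = 0 + 38 = 38)
x*(-463) = 38*(-463) = -17594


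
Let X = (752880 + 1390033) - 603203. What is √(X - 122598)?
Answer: 2*√354278 ≈ 1190.4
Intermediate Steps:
X = 1539710 (X = 2142913 - 603203 = 1539710)
√(X - 122598) = √(1539710 - 122598) = √1417112 = 2*√354278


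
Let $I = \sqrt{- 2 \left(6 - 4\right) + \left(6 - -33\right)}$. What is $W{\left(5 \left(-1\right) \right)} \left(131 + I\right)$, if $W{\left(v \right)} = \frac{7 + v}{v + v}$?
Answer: $- \frac{131}{5} - \frac{\sqrt{35}}{5} \approx -27.383$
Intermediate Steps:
$W{\left(v \right)} = \frac{7 + v}{2 v}$
$I = \sqrt{35}$ ($I = \sqrt{\left(-2\right) 2 + \left(6 + 33\right)} = \sqrt{-4 + 39} = \sqrt{35} \approx 5.9161$)
$W{\left(5 \left(-1\right) \right)} \left(131 + I\right) = \frac{7 + 5 \left(-1\right)}{2 \cdot 5 \left(-1\right)} \left(131 + \sqrt{35}\right) = \frac{7 - 5}{2 \left(-5\right)} \left(131 + \sqrt{35}\right) = \frac{1}{2} \left(- \frac{1}{5}\right) 2 \left(131 + \sqrt{35}\right) = - \frac{131 + \sqrt{35}}{5} = - \frac{131}{5} - \frac{\sqrt{35}}{5}$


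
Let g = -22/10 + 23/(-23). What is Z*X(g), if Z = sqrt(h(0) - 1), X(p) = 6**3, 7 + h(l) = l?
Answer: 432*I*sqrt(2) ≈ 610.94*I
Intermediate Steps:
h(l) = -7 + l
g = -16/5 (g = -22*1/10 + 23*(-1/23) = -11/5 - 1 = -16/5 ≈ -3.2000)
X(p) = 216
Z = 2*I*sqrt(2) (Z = sqrt((-7 + 0) - 1) = sqrt(-7 - 1) = sqrt(-8) = 2*I*sqrt(2) ≈ 2.8284*I)
Z*X(g) = (2*I*sqrt(2))*216 = 432*I*sqrt(2)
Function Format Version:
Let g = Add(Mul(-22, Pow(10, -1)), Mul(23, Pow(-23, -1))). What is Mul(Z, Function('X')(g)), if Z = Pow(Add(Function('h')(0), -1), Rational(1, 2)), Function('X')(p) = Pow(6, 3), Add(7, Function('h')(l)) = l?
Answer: Mul(432, I, Pow(2, Rational(1, 2))) ≈ Mul(610.94, I)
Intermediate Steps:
Function('h')(l) = Add(-7, l)
g = Rational(-16, 5) (g = Add(Mul(-22, Rational(1, 10)), Mul(23, Rational(-1, 23))) = Add(Rational(-11, 5), -1) = Rational(-16, 5) ≈ -3.2000)
Function('X')(p) = 216
Z = Mul(2, I, Pow(2, Rational(1, 2))) (Z = Pow(Add(Add(-7, 0), -1), Rational(1, 2)) = Pow(Add(-7, -1), Rational(1, 2)) = Pow(-8, Rational(1, 2)) = Mul(2, I, Pow(2, Rational(1, 2))) ≈ Mul(2.8284, I))
Mul(Z, Function('X')(g)) = Mul(Mul(2, I, Pow(2, Rational(1, 2))), 216) = Mul(432, I, Pow(2, Rational(1, 2)))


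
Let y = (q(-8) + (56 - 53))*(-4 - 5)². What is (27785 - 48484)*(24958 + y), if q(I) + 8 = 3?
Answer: -513252404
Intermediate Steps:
q(I) = -5 (q(I) = -8 + 3 = -5)
y = -162 (y = (-5 + (56 - 53))*(-4 - 5)² = (-5 + 3)*(-9)² = -2*81 = -162)
(27785 - 48484)*(24958 + y) = (27785 - 48484)*(24958 - 162) = -20699*24796 = -513252404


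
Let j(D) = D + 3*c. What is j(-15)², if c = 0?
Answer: 225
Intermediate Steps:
j(D) = D (j(D) = D + 3*0 = D + 0 = D)
j(-15)² = (-15)² = 225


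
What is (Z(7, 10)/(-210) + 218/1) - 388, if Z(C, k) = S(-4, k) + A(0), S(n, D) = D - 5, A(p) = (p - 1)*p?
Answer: -7141/42 ≈ -170.02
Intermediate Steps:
A(p) = p*(-1 + p) (A(p) = (-1 + p)*p = p*(-1 + p))
S(n, D) = -5 + D
Z(C, k) = -5 + k (Z(C, k) = (-5 + k) + 0*(-1 + 0) = (-5 + k) + 0*(-1) = (-5 + k) + 0 = -5 + k)
(Z(7, 10)/(-210) + 218/1) - 388 = ((-5 + 10)/(-210) + 218/1) - 388 = (5*(-1/210) + 218*1) - 388 = (-1/42 + 218) - 388 = 9155/42 - 388 = -7141/42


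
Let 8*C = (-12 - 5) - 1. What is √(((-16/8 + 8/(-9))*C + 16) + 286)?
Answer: √1234/2 ≈ 17.564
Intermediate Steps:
C = -9/4 (C = ((-12 - 5) - 1)/8 = (-17 - 1)/8 = (⅛)*(-18) = -9/4 ≈ -2.2500)
√(((-16/8 + 8/(-9))*C + 16) + 286) = √(((-16/8 + 8/(-9))*(-9/4) + 16) + 286) = √(((-16*⅛ + 8*(-⅑))*(-9/4) + 16) + 286) = √(((-2 - 8/9)*(-9/4) + 16) + 286) = √((-26/9*(-9/4) + 16) + 286) = √((13/2 + 16) + 286) = √(45/2 + 286) = √(617/2) = √1234/2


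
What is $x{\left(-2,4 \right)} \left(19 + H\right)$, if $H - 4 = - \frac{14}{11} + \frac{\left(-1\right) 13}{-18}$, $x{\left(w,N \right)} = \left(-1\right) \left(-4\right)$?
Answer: $\frac{8890}{99} \approx 89.798$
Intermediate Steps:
$x{\left(w,N \right)} = 4$
$H = \frac{683}{198}$ ($H = 4 - \left(\frac{14}{11} - \frac{\left(-1\right) 13}{-18}\right) = 4 - \frac{109}{198} = \frac{683}{198} \approx 3.4495$)
$x{\left(-2,4 \right)} \left(19 + H\right) = 4 \left(19 + \frac{683}{198}\right) = 4 \cdot \frac{4445}{198} = \frac{8890}{99}$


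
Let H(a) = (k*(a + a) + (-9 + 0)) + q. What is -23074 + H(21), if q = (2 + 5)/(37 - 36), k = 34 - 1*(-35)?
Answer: -20178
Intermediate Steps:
k = 69 (k = 34 + 35 = 69)
q = 7 (q = 7/1 = 7*1 = 7)
H(a) = -2 + 138*a (H(a) = (69*(a + a) + (-9 + 0)) + 7 = (69*(2*a) - 9) + 7 = (138*a - 9) + 7 = (-9 + 138*a) + 7 = -2 + 138*a)
-23074 + H(21) = -23074 + (-2 + 138*21) = -23074 + (-2 + 2898) = -23074 + 2896 = -20178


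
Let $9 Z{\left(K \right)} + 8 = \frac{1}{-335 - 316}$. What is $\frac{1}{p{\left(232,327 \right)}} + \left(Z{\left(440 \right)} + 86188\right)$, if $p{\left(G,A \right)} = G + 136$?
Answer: $\frac{185829070003}{2156112} \approx 86187.0$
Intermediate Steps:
$Z{\left(K \right)} = - \frac{5209}{5859}$ ($Z{\left(K \right)} = - \frac{8}{9} + \frac{1}{9 \left(-335 - 316\right)} = - \frac{8}{9} + \frac{1}{9 \left(-651\right)} = - \frac{8}{9} + \frac{1}{9} \left(- \frac{1}{651}\right) = - \frac{8}{9} - \frac{1}{5859} = - \frac{5209}{5859}$)
$p{\left(G,A \right)} = 136 + G$
$\frac{1}{p{\left(232,327 \right)}} + \left(Z{\left(440 \right)} + 86188\right) = \frac{1}{136 + 232} + \left(- \frac{5209}{5859} + 86188\right) = \frac{1}{368} + \frac{504970283}{5859} = \frac{185829070003}{2156112}$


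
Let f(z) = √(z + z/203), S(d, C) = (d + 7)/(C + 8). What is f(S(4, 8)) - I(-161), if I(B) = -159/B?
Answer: -159/161 + √113883/406 ≈ -0.15638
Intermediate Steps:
S(d, C) = (7 + d)/(8 + C)
f(z) = 2*√10353*√z/203 (f(z) = √(z + z*(1/203)) = √(z + z/203) = √(204*z/203) = 2*√10353*√z/203)
f(S(4, 8)) - I(-161) = 2*√10353*√((7 + 4)/(8 + 8))/203 - (-159)/(-161) = 2*√10353*√(11/16)/203 - (-159)*(-1)/161 = 2*√10353*√((1/16)*11)/203 - 1*159/161 = 2*√10353*√(11/16)/203 - 159/161 = 2*√10353*(√11/4)/203 - 159/161 = √113883/406 - 159/161 = -159/161 + √113883/406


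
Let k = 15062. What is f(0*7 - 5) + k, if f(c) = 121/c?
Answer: 75189/5 ≈ 15038.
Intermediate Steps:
f(0*7 - 5) + k = 121/(0*7 - 5) + 15062 = 121/(0 - 5) + 15062 = 121/(-5) + 15062 = 121*(-⅕) + 15062 = -121/5 + 15062 = 75189/5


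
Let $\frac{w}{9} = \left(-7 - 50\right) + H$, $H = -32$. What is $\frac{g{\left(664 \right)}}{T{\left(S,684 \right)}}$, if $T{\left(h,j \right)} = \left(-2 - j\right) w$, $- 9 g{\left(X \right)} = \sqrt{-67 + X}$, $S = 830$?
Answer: $- \frac{\sqrt{597}}{4945374} \approx -4.9407 \cdot 10^{-6}$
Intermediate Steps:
$w = -801$ ($w = 9 \left(\left(-7 - 50\right) - 32\right) = 9 \left(-57 - 32\right) = 9 \left(-89\right) = -801$)
$g{\left(X \right)} = - \frac{\sqrt{-67 + X}}{9}$
$T{\left(h,j \right)} = 1602 + 801 j$ ($T{\left(h,j \right)} = \left(-2 - j\right) \left(-801\right) = 1602 + 801 j$)
$\frac{g{\left(664 \right)}}{T{\left(S,684 \right)}} = \frac{\left(- \frac{1}{9}\right) \sqrt{-67 + 664}}{1602 + 801 \cdot 684} = \frac{\left(- \frac{1}{9}\right) \sqrt{597}}{1602 + 547884} = \frac{\left(- \frac{1}{9}\right) \sqrt{597}}{549486} = - \frac{\sqrt{597}}{9} \cdot \frac{1}{549486} = - \frac{\sqrt{597}}{4945374}$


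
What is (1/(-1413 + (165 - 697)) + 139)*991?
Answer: 267920814/1945 ≈ 1.3775e+5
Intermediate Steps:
(1/(-1413 + (165 - 697)) + 139)*991 = (1/(-1413 - 532) + 139)*991 = (1/(-1945) + 139)*991 = (-1/1945 + 139)*991 = (270354/1945)*991 = 267920814/1945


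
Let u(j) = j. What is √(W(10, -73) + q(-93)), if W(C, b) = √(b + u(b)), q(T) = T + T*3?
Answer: √(-372 + I*√146) ≈ 0.3132 + 19.29*I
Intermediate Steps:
q(T) = 4*T (q(T) = T + 3*T = 4*T)
W(C, b) = √2*√b (W(C, b) = √(b + b) = √(2*b) = √2*√b)
√(W(10, -73) + q(-93)) = √(√2*√(-73) + 4*(-93)) = √(√2*(I*√73) - 372) = √(I*√146 - 372) = √(-372 + I*√146)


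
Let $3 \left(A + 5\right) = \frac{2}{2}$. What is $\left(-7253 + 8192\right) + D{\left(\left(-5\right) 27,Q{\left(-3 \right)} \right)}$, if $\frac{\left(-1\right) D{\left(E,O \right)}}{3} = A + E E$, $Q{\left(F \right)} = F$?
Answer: $-53722$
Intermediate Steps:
$A = - \frac{14}{3}$ ($A = -5 + \frac{2 \cdot \frac{1}{2}}{3} = -5 + \frac{1}{3} \cdot 1 = -5 + \frac{1}{3} = - \frac{14}{3} \approx -4.6667$)
$D{\left(E,O \right)} = 14 - 3 E^{2}$ ($D{\left(E,O \right)} = - 3 \left(- \frac{14}{3} + E E\right) = - 3 \left(- \frac{14}{3} + E^{2}\right) = 14 - 3 E^{2}$)
$\left(-7253 + 8192\right) + D{\left(\left(-5\right) 27,Q{\left(-3 \right)} \right)} = \left(-7253 + 8192\right) + \left(14 - 3 \left(\left(-5\right) 27\right)^{2}\right) = 939 + \left(14 - 3 \left(-135\right)^{2}\right) = 939 + \left(14 - 54675\right) = 939 - 54661 = -53722$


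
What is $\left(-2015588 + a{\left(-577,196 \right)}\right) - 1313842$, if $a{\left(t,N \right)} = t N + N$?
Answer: $-3442326$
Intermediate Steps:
$a{\left(t,N \right)} = N + N t$ ($a{\left(t,N \right)} = N t + N = N + N t$)
$\left(-2015588 + a{\left(-577,196 \right)}\right) - 1313842 = \left(-2015588 + 196 \left(1 - 577\right)\right) - 1313842 = \left(-2015588 + 196 \left(-576\right)\right) - 1313842 = \left(-2015588 - 112896\right) - 1313842 = -2128484 - 1313842 = -3442326$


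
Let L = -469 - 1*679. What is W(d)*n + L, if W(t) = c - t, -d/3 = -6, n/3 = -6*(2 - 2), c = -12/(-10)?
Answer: -1148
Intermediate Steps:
L = -1148 (L = -469 - 679 = -1148)
c = 6/5 (c = -12*(-⅒) = 6/5 ≈ 1.2000)
n = 0 (n = 3*(-6*(2 - 2)) = 3*(-6*0) = 3*0 = 0)
d = 18 (d = -3*(-6) = 18)
W(t) = 6/5 - t
W(d)*n + L = (6/5 - 1*18)*0 - 1148 = (6/5 - 18)*0 - 1148 = -84/5*0 - 1148 = 0 - 1148 = -1148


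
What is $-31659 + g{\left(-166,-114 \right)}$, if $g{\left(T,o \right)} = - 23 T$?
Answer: $-27841$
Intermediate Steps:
$-31659 + g{\left(-166,-114 \right)} = -31659 - -3818 = -31659 + 3818 = -27841$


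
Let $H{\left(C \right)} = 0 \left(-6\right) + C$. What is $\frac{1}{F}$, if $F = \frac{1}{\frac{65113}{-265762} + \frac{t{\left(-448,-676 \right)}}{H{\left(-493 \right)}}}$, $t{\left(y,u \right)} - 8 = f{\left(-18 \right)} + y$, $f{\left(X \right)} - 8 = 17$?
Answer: $\frac{78190521}{131020666} \approx 0.59678$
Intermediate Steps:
$f{\left(X \right)} = 25$ ($f{\left(X \right)} = 8 + 17 = 25$)
$H{\left(C \right)} = C$ ($H{\left(C \right)} = 0 + C = C$)
$t{\left(y,u \right)} = 33 + y$ ($t{\left(y,u \right)} = 8 + \left(25 + y\right) = 33 + y$)
$F = \frac{131020666}{78190521}$ ($F = \frac{1}{\frac{65113}{-265762} + \frac{33 - 448}{-493}} = \frac{1}{65113 \left(- \frac{1}{265762}\right) - - \frac{415}{493}} = \frac{1}{- \frac{65113}{265762} + \frac{415}{493}} = \frac{1}{\frac{78190521}{131020666}} = \frac{131020666}{78190521} \approx 1.6757$)
$\frac{1}{F} = \frac{1}{\frac{131020666}{78190521}} = \frac{78190521}{131020666}$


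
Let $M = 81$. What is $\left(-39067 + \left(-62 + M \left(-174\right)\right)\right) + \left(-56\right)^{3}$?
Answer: $-228839$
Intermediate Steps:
$\left(-39067 + \left(-62 + M \left(-174\right)\right)\right) + \left(-56\right)^{3} = \left(-39067 + \left(-62 + 81 \left(-174\right)\right)\right) + \left(-56\right)^{3} = \left(-39067 - 14156\right) - 175616 = -53223 - 175616 = -228839$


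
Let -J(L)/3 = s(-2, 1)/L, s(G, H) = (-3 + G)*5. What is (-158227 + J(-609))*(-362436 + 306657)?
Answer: 1791627392574/203 ≈ 8.8257e+9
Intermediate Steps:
s(G, H) = -15 + 5*G
J(L) = 75/L (J(L) = -3*(-15 + 5*(-2))/L = -3*(-15 - 10)/L = -(-75)/L = 75/L)
(-158227 + J(-609))*(-362436 + 306657) = (-158227 + 75/(-609))*(-362436 + 306657) = (-158227 + 75*(-1/609))*(-55779) = (-158227 - 25/203)*(-55779) = -32120106/203*(-55779) = 1791627392574/203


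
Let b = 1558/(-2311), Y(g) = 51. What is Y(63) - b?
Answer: 119419/2311 ≈ 51.674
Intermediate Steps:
b = -1558/2311 (b = 1558*(-1/2311) = -1558/2311 ≈ -0.67417)
Y(63) - b = 51 - 1*(-1558/2311) = 51 + 1558/2311 = 119419/2311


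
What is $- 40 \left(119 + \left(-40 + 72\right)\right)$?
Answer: $-6040$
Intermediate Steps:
$- 40 \left(119 + \left(-40 + 72\right)\right) = - 40 \left(119 + 32\right) = \left(-40\right) 151 = -6040$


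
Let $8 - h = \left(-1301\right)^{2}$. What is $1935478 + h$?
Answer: $242885$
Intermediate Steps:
$h = -1692593$ ($h = 8 - \left(-1301\right)^{2} = 8 - 1692601 = -1692593$)
$1935478 + h = 1935478 - 1692593 = 242885$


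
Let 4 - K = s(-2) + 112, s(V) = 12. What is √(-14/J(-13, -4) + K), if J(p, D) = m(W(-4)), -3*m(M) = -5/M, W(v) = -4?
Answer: 12*I*√15/5 ≈ 9.2952*I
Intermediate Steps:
m(M) = 5/(3*M) (m(M) = -(-5)/(3*M) = 5/(3*M))
K = -120 (K = 4 - (12 + 112) = 4 - 1*124 = 4 - 124 = -120)
J(p, D) = -5/12 (J(p, D) = (5/3)/(-4) = (5/3)*(-¼) = -5/12)
√(-14/J(-13, -4) + K) = √(-14/(-5/12) - 120) = √(-14*(-12/5) - 120) = √(168/5 - 120) = √(-432/5) = 12*I*√15/5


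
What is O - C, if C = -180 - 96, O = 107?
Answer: 383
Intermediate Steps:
C = -276
O - C = 107 - 1*(-276) = 107 + 276 = 383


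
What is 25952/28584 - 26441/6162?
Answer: -24828055/7338942 ≈ -3.3831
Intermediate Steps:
25952/28584 - 26441/6162 = 25952*(1/28584) - 26441*1/6162 = 3244/3573 - 26441/6162 = -24828055/7338942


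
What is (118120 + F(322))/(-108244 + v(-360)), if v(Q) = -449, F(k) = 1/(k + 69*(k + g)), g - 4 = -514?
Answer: -1494217999/1374966450 ≈ -1.0867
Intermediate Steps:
g = -510 (g = 4 - 514 = -510)
F(k) = 1/(-35190 + 70*k) (F(k) = 1/(k + 69*(k - 510)) = 1/(k + 69*(-510 + k)) = 1/(k + (-35190 + 69*k)) = 1/(-35190 + 70*k))
(118120 + F(322))/(-108244 + v(-360)) = (118120 + 1/(10*(-3519 + 7*322)))/(-108244 - 449) = (118120 + 1/(10*(-3519 + 2254)))/(-108693) = (118120 + (⅒)/(-1265))*(-1/108693) = (118120 + (⅒)*(-1/1265))*(-1/108693) = (118120 - 1/12650)*(-1/108693) = (1494217999/12650)*(-1/108693) = -1494217999/1374966450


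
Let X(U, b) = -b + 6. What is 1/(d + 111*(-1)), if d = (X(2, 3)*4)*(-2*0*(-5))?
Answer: -1/111 ≈ -0.0090090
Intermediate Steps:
X(U, b) = 6 - b
d = 0 (d = ((6 - 1*3)*4)*(-2*0*(-5)) = ((6 - 3)*4)*(0*(-5)) = (3*4)*0 = 12*0 = 0)
1/(d + 111*(-1)) = 1/(0 + 111*(-1)) = 1/(0 - 111) = 1/(-111) = -1/111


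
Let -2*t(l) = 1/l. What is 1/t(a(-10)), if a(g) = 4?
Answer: -8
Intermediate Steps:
t(l) = -1/(2*l)
1/t(a(-10)) = 1/(-½/4) = 1/(-½*¼) = 1/(-⅛) = -8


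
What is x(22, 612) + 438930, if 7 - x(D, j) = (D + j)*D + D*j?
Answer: 411525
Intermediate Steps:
x(D, j) = 7 - D*j - D*(D + j) (x(D, j) = 7 - ((D + j)*D + D*j) = 7 - (D*(D + j) + D*j) = 7 - (D*j + D*(D + j)) = 7 + (-D*j - D*(D + j)) = 7 - D*j - D*(D + j))
x(22, 612) + 438930 = (7 - 1*22² - 2*22*612) + 438930 = (7 - 1*484 - 26928) + 438930 = (7 - 484 - 26928) + 438930 = -27405 + 438930 = 411525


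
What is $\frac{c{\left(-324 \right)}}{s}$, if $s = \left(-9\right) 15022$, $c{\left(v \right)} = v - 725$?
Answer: $\frac{1049}{135198} \approx 0.007759$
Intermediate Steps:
$c{\left(v \right)} = -725 + v$
$s = -135198$
$\frac{c{\left(-324 \right)}}{s} = \frac{-725 - 324}{-135198} = \left(-1049\right) \left(- \frac{1}{135198}\right) = \frac{1049}{135198}$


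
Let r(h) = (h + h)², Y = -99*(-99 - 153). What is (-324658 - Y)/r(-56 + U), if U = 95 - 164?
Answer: -174803/31250 ≈ -5.5937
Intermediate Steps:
U = -69
Y = 24948 (Y = -99*(-252) = 24948)
r(h) = 4*h² (r(h) = (2*h)² = 4*h²)
(-324658 - Y)/r(-56 + U) = (-324658 - 1*24948)/((4*(-56 - 69)²)) = (-324658 - 24948)/((4*(-125)²)) = -349606/(4*15625) = -349606/62500 = -349606*1/62500 = -174803/31250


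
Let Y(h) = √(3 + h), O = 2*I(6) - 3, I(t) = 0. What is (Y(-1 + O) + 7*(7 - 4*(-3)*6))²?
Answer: (553 + I)² ≈ 3.0581e+5 + 1106.0*I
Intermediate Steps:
O = -3 (O = 2*0 - 3 = 0 - 3 = -3)
(Y(-1 + O) + 7*(7 - 4*(-3)*6))² = (√(3 + (-1 - 3)) + 7*(7 - 4*(-3)*6))² = (√(3 - 4) + 7*(7 + 12*6))² = (√(-1) + 7*(7 + 72))² = (I + 7*79)² = (I + 553)² = (553 + I)²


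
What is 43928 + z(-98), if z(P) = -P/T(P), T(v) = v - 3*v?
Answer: 87857/2 ≈ 43929.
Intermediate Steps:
T(v) = -2*v
z(P) = ½ (z(P) = -P/((-2*P)) = -P*(-1/(2*P)) = -1*(-½) = ½)
43928 + z(-98) = 43928 + ½ = 87857/2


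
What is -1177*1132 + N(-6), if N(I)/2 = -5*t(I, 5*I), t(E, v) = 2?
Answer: -1332384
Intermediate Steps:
N(I) = -20 (N(I) = 2*(-5*2) = 2*(-10) = -20)
-1177*1132 + N(-6) = -1177*1132 - 20 = -1332364 - 20 = -1332384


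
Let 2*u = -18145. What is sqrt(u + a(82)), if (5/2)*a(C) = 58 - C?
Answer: I*sqrt(908210)/10 ≈ 95.3*I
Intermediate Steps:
u = -18145/2 (u = (1/2)*(-18145) = -18145/2 ≈ -9072.5)
a(C) = 116/5 - 2*C/5 (a(C) = 2*(58 - C)/5 = 116/5 - 2*C/5)
sqrt(u + a(82)) = sqrt(-18145/2 + (116/5 - 2/5*82)) = sqrt(-18145/2 + (116/5 - 164/5)) = sqrt(-18145/2 - 48/5) = sqrt(-90821/10) = I*sqrt(908210)/10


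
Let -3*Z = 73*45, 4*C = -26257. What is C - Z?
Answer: -21877/4 ≈ -5469.3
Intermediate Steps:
C = -26257/4 (C = (1/4)*(-26257) = -26257/4 ≈ -6564.3)
Z = -1095 (Z = -73*45/3 = -1/3*3285 = -1095)
C - Z = -26257/4 - 1*(-1095) = -26257/4 + 1095 = -21877/4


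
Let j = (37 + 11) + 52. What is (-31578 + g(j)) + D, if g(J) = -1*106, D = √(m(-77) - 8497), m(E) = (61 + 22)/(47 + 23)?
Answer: -31684 + I*√41629490/70 ≈ -31684.0 + 92.173*I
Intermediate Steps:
m(E) = 83/70
D = I*√41629490/70 (D = √(83/70 - 8497) = √(-594707/70) = I*√41629490/70 ≈ 92.173*I)
j = 100 (j = 48 + 52 = 100)
g(J) = -106
(-31578 + g(j)) + D = (-31578 - 106) + I*√41629490/70 = -31684 + I*√41629490/70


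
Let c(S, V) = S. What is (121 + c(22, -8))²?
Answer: 20449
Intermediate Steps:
(121 + c(22, -8))² = (121 + 22)² = 143² = 20449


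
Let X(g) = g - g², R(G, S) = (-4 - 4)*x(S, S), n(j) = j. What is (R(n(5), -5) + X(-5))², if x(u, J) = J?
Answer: 100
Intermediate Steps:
R(G, S) = -8*S (R(G, S) = (-4 - 4)*S = -8*S)
(R(n(5), -5) + X(-5))² = (-8*(-5) - 5*(1 - 1*(-5)))² = (40 - 5*(1 + 5))² = (40 - 5*6)² = (40 - 30)² = 10² = 100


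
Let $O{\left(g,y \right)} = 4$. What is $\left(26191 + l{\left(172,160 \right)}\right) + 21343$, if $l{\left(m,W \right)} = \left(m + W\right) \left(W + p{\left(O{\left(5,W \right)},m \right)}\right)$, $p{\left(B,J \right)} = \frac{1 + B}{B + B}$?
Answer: $\frac{201723}{2} \approx 1.0086 \cdot 10^{5}$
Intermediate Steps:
$p{\left(B,J \right)} = \frac{1 + B}{2 B}$
$l{\left(m,W \right)} = \left(\frac{5}{8} + W\right) \left(W + m\right)$ ($l{\left(m,W \right)} = \left(m + W\right) \left(W + \frac{1 + 4}{2 \cdot 4}\right) = \left(W + m\right) \left(W + \frac{1}{2} \cdot \frac{1}{4} \cdot 5\right) = \left(W + m\right) \left(W + \frac{5}{8}\right) = \left(W + m\right) \left(\frac{5}{8} + W\right) = \left(\frac{5}{8} + W\right) \left(W + m\right)$)
$\left(26191 + l{\left(172,160 \right)}\right) + 21343 = \left(26191 + \left(160^{2} + \frac{5}{8} \cdot 160 + \frac{5}{8} \cdot 172 + 160 \cdot 172\right)\right) + 21343 = \left(26191 + \left(25600 + 100 + \frac{215}{2} + 27520\right)\right) + 21343 = \left(26191 + \frac{106655}{2}\right) + 21343 = \frac{159037}{2} + 21343 = \frac{201723}{2}$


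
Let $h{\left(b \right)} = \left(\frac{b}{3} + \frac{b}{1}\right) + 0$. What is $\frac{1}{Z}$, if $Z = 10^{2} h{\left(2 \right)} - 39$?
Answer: $\frac{3}{683} \approx 0.0043924$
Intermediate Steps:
$h{\left(b \right)} = \frac{4 b}{3}$ ($h{\left(b \right)} = \left(b \frac{1}{3} + b 1\right) + 0 = \left(\frac{b}{3} + b\right) + 0 = \frac{4 b}{3} + 0 = \frac{4 b}{3}$)
$Z = \frac{683}{3}$ ($Z = 10^{2} \cdot \frac{4}{3} \cdot 2 - 39 = 100 \cdot \frac{8}{3} - 39 = \frac{800}{3} - 39 = \frac{683}{3} \approx 227.67$)
$\frac{1}{Z} = \frac{1}{\frac{683}{3}} = \frac{3}{683}$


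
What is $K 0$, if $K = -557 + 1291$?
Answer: $0$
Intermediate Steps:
$K = 734$
$K 0 = 734 \cdot 0 = 0$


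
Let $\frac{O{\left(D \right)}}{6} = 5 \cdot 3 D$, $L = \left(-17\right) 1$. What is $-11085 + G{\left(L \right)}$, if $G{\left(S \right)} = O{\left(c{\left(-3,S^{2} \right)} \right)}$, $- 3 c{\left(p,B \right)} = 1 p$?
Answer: $-10995$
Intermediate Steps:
$c{\left(p,B \right)} = - \frac{p}{3}$ ($c{\left(p,B \right)} = - \frac{1 p}{3} = - \frac{p}{3}$)
$L = -17$
$O{\left(D \right)} = 90 D$ ($O{\left(D \right)} = 6 \cdot 5 \cdot 3 D = 6 \cdot 15 D = 90 D$)
$G{\left(S \right)} = 90$ ($G{\left(S \right)} = 90 \left(\left(- \frac{1}{3}\right) \left(-3\right)\right) = 90 \cdot 1 = 90$)
$-11085 + G{\left(L \right)} = -11085 + 90 = -10995$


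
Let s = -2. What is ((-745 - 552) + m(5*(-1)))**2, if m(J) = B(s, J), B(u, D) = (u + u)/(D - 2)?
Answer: 82355625/49 ≈ 1.6807e+6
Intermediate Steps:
B(u, D) = 2*u/(-2 + D) (B(u, D) = (2*u)/(-2 + D) = 2*u/(-2 + D))
m(J) = -4/(-2 + J) (m(J) = 2*(-2)/(-2 + J) = -4/(-2 + J))
((-745 - 552) + m(5*(-1)))**2 = ((-745 - 552) - 4/(-2 + 5*(-1)))**2 = (-1297 - 4/(-2 - 5))**2 = (-1297 - 4/(-7))**2 = (-1297 - 4*(-1/7))**2 = (-1297 + 4/7)**2 = (-9075/7)**2 = 82355625/49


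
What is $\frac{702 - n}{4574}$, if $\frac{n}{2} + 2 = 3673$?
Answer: $- \frac{3320}{2287} \approx -1.4517$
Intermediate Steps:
$n = 7342$ ($n = -4 + 2 \cdot 3673 = -4 + 7346 = 7342$)
$\frac{702 - n}{4574} = \frac{702 - 7342}{4574} = \left(702 - 7342\right) \frac{1}{4574} = \left(-6640\right) \frac{1}{4574} = - \frac{3320}{2287}$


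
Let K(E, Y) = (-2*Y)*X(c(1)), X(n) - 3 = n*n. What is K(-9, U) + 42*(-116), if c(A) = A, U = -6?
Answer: -4824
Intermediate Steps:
X(n) = 3 + n**2 (X(n) = 3 + n*n = 3 + n**2)
K(E, Y) = -8*Y (K(E, Y) = (-2*Y)*(3 + 1**2) = (-2*Y)*(3 + 1) = -2*Y*4 = -8*Y)
K(-9, U) + 42*(-116) = -8*(-6) + 42*(-116) = 48 - 4872 = -4824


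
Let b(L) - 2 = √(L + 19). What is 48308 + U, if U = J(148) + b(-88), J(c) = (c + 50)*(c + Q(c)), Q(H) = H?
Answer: 106918 + I*√69 ≈ 1.0692e+5 + 8.3066*I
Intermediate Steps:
J(c) = 2*c*(50 + c) (J(c) = (c + 50)*(c + c) = (50 + c)*(2*c) = 2*c*(50 + c))
b(L) = 2 + √(19 + L) (b(L) = 2 + √(L + 19) = 2 + √(19 + L))
U = 58610 + I*√69 (U = 2*148*(50 + 148) + (2 + √(19 - 88)) = 2*148*198 + (2 + √(-69)) = 58608 + (2 + I*√69) = 58610 + I*√69 ≈ 58610.0 + 8.3066*I)
48308 + U = 48308 + (58610 + I*√69) = 106918 + I*√69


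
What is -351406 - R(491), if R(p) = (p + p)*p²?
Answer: -237092948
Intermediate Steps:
R(p) = 2*p³ (R(p) = (2*p)*p² = 2*p³)
-351406 - R(491) = -351406 - 2*491³ = -351406 - 2*118370771 = -351406 - 1*236741542 = -351406 - 236741542 = -237092948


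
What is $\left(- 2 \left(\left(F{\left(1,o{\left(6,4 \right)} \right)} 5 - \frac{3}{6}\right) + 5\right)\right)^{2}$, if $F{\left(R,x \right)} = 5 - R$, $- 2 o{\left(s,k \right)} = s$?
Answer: $2401$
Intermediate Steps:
$o{\left(s,k \right)} = - \frac{s}{2}$
$\left(- 2 \left(\left(F{\left(1,o{\left(6,4 \right)} \right)} 5 - \frac{3}{6}\right) + 5\right)\right)^{2} = \left(- 2 \left(\left(\left(5 - 1\right) 5 - \frac{3}{6}\right) + 5\right)\right)^{2} = \left(- 2 \left(\left(\left(5 - 1\right) 5 - \frac{1}{2}\right) + 5\right)\right)^{2} = \left(- 2 \left(\left(4 \cdot 5 - \frac{1}{2}\right) + 5\right)\right)^{2} = \left(- 2 \left(\left(20 - \frac{1}{2}\right) + 5\right)\right)^{2} = \left(- 2 \left(\frac{39}{2} + 5\right)\right)^{2} = \left(\left(-2\right) \frac{49}{2}\right)^{2} = \left(-49\right)^{2} = 2401$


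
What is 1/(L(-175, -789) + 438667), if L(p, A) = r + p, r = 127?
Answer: 1/438619 ≈ 2.2799e-6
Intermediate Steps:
L(p, A) = 127 + p
1/(L(-175, -789) + 438667) = 1/((127 - 175) + 438667) = 1/(-48 + 438667) = 1/438619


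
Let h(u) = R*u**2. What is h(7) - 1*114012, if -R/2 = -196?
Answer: -94804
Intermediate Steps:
R = 392 (R = -2*(-196) = 392)
h(u) = 392*u**2
h(7) - 1*114012 = 392*7**2 - 1*114012 = 392*49 - 114012 = 19208 - 114012 = -94804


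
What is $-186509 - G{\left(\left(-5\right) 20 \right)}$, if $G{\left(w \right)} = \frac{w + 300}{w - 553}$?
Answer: $- \frac{121790177}{653} \approx -1.8651 \cdot 10^{5}$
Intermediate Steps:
$G{\left(w \right)} = \frac{300 + w}{-553 + w}$
$-186509 - G{\left(\left(-5\right) 20 \right)} = -186509 - \frac{300 - 100}{-553 - 100} = -186509 - \frac{1}{-653} \cdot 200 = -186509 - \left(- \frac{1}{653}\right) 200 = -186509 - - \frac{200}{653} = -186509 + \frac{200}{653} = - \frac{121790177}{653}$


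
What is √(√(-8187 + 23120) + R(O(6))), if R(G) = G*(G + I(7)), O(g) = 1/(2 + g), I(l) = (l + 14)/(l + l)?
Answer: √(13 + 64*√14933)/8 ≈ 11.064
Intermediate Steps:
I(l) = (14 + l)/(2*l) (I(l) = (14 + l)/((2*l)) = (14 + l)*(1/(2*l)) = (14 + l)/(2*l))
R(G) = G*(3/2 + G) (R(G) = G*(G + (½)*(14 + 7)/7) = G*(G + (½)*(⅐)*21) = G*(G + 3/2) = G*(3/2 + G))
√(√(-8187 + 23120) + R(O(6))) = √(√(-8187 + 23120) + (3 + 2/(2 + 6))/(2*(2 + 6))) = √(√14933 + (½)*(3 + 2/8)/8) = √(√14933 + (½)*(⅛)*(3 + 2*(⅛))) = √(√14933 + (½)*(⅛)*(3 + ¼)) = √(√14933 + (½)*(⅛)*(13/4)) = √(√14933 + 13/64) = √(13/64 + √14933)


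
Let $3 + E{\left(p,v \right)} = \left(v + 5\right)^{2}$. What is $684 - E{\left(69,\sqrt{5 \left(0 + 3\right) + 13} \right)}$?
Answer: $634 - 20 \sqrt{7} \approx 581.08$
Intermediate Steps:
$E{\left(p,v \right)} = -3 + \left(5 + v\right)^{2}$ ($E{\left(p,v \right)} = -3 + \left(v + 5\right)^{2} = -3 + \left(5 + v\right)^{2}$)
$684 - E{\left(69,\sqrt{5 \left(0 + 3\right) + 13} \right)} = 684 - \left(-3 + \left(5 + \sqrt{5 \left(0 + 3\right) + 13}\right)^{2}\right) = 684 - \left(-3 + \left(5 + \sqrt{5 \cdot 3 + 13}\right)^{2}\right) = 684 - \left(-3 + \left(5 + \sqrt{15 + 13}\right)^{2}\right) = 684 - \left(-3 + \left(5 + \sqrt{28}\right)^{2}\right) = 684 - \left(-3 + \left(5 + 2 \sqrt{7}\right)^{2}\right) = 684 + \left(3 - \left(5 + 2 \sqrt{7}\right)^{2}\right) = 687 - \left(5 + 2 \sqrt{7}\right)^{2}$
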